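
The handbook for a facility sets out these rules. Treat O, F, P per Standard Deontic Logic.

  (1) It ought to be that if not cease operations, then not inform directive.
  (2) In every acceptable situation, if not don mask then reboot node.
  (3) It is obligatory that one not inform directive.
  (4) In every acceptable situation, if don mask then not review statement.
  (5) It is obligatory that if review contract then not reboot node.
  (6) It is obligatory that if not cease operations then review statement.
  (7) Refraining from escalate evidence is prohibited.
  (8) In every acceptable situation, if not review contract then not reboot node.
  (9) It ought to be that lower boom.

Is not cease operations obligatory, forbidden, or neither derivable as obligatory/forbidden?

Forbidden

By case analysis on review_contract: premise 5 gives O(review_contract → ¬reboot_node) and premise 8 gives O(¬review_contract → ¬reboot_node), so O(¬reboot_node) either way.
The contrapositive of premise 2 (O(¬don_mask → reboot_node)) is O(¬reboot_node → don_mask), and O(¬reboot_node) is already established, so O(don_mask).
Applying K to premise 4 (O(don_mask → ¬review_statement)) and O(don_mask) yields O(¬review_statement).
Premise 6, O(¬cease_operations → review_statement), contraposes to O(¬review_statement → cease_operations); with O(¬review_statement) we get O(cease_operations).
Premises 1, 3, 7, 9 do not contribute to this derivation.
Thus O(cease_operations), which is F(¬cease_operations): ¬cease_operations is forbidden.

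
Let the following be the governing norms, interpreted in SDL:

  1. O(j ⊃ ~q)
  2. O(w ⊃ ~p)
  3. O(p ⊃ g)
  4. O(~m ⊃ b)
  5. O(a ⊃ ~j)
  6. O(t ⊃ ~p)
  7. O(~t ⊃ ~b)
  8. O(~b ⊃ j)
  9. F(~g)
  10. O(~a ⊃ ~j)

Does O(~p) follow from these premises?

Premises 10 and 5 are O(~a ⊃ ~j) and O(a ⊃ ~j); every ideal world satisfies ~a or a, so in either case ~j holds — hence O(~j).
The contrapositive of premise 8 (O(~b ⊃ j)) is O(~j ⊃ b), and O(~j) is already established, so O(b).
The contrapositive of premise 7 (O(~t ⊃ ~b)) is O(b ⊃ t), and O(b) is already established, so O(t).
From O(t) and premise 6, O(t ⊃ ~p), we obtain O(~p).
Premises 1, 2, 3, 4, 9 do not contribute to this derivation.
So O(~p) follows.

Yes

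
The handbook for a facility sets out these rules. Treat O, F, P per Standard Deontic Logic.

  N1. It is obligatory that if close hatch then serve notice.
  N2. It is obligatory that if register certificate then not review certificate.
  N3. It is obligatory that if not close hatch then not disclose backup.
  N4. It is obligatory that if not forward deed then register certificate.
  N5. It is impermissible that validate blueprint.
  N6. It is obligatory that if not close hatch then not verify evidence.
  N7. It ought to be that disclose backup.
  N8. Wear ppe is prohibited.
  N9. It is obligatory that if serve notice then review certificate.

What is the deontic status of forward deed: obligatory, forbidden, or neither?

Obligatory

Premise 7 states O(disclose_backup) outright.
The contrapositive of premise 3 (O(¬close_hatch → ¬disclose_backup)) is O(disclose_backup → close_hatch), and O(disclose_backup) is already established, so O(close_hatch).
Premise 1 is O(close_hatch → serve_notice); since O(close_hatch), deontic closure gives O(serve_notice).
With premise 9, O(serve_notice → review_certificate), the K-axiom yields O(review_certificate).
Premise 2, O(register_certificate → ¬review_certificate), contraposes to O(review_certificate → ¬register_certificate); with O(review_certificate) we get O(¬register_certificate).
Premise 4, O(¬forward_deed → register_certificate), contraposes to O(¬register_certificate → forward_deed); with O(¬register_certificate) we get O(forward_deed).
Premises 5, 6, 8 do not contribute to this derivation.
Hence forward_deed is obligatory.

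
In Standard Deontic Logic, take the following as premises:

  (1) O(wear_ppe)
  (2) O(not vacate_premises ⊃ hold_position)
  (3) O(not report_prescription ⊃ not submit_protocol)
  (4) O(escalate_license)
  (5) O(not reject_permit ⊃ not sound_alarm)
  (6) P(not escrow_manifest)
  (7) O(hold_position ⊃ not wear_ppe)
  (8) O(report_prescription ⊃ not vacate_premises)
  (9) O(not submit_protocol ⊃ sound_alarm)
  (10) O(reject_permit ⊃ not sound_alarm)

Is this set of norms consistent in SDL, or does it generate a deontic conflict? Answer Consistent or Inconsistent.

Inconsistent

Premises 5 and 10 cover both cases: O(not reject_permit ⊃ not sound_alarm) and O(reject_permit ⊃ not sound_alarm). Since not reject_permit ∨ reject_permit is a tautology, O(not sound_alarm) follows.
Premise 9 is O(not submit_protocol ⊃ sound_alarm); contrapositively O(not sound_alarm ⊃ submit_protocol). Since O(not sound_alarm) holds, K gives O(submit_protocol).
The contrapositive of premise 3 (O(not report_prescription ⊃ not submit_protocol)) is O(submit_protocol ⊃ report_prescription), and O(submit_protocol) is already established, so O(report_prescription).
From O(report_prescription) and premise 8, O(report_prescription ⊃ not vacate_premises), we obtain O(not vacate_premises).
Applying K to premise 2 (O(not vacate_premises ⊃ hold_position)) and O(not vacate_premises) yields O(hold_position).
From O(hold_position) and premise 7, O(hold_position ⊃ not wear_ppe), we obtain O(not wear_ppe).
Yet premise 1 states O(wear_ppe).
We now have both O(not wear_ppe) and O(wear_ppe) — wear_ppe is simultaneously obligatory and forbidden, violating the D-axiom.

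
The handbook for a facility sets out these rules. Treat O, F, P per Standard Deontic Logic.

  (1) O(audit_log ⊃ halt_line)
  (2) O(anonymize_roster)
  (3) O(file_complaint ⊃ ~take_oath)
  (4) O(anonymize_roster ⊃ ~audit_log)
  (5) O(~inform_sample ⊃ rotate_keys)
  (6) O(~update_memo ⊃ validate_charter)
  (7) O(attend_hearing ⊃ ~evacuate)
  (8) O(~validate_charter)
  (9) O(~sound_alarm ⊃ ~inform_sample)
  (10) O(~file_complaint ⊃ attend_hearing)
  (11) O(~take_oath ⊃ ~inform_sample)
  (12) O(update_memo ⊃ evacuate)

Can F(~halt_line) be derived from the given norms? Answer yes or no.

Premise 1 is O(audit_log ⊃ halt_line), but O(audit_log) is not derivable from the premises, so it does not yield O(halt_line).
No other premise forces O(halt_line). An ideal world satisfying every premise can still have ~halt_line true, so F(~halt_line) is not derivable.

No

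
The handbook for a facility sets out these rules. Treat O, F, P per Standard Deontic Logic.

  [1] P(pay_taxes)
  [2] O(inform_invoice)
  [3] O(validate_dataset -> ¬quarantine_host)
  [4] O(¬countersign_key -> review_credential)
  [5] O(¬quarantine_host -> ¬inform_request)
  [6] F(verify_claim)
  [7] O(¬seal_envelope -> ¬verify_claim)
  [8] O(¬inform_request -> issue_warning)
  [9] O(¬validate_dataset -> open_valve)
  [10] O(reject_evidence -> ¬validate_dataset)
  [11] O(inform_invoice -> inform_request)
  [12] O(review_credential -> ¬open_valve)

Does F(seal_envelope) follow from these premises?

No

Premise 7 is O(¬seal_envelope -> ¬verify_claim); even if O(¬verify_claim) held, inferring O(¬seal_envelope) would be affirming the consequent — invalid.
No other premise forces O(¬seal_envelope). An ideal world satisfying every premise can still have seal_envelope true, so F(seal_envelope) is not derivable.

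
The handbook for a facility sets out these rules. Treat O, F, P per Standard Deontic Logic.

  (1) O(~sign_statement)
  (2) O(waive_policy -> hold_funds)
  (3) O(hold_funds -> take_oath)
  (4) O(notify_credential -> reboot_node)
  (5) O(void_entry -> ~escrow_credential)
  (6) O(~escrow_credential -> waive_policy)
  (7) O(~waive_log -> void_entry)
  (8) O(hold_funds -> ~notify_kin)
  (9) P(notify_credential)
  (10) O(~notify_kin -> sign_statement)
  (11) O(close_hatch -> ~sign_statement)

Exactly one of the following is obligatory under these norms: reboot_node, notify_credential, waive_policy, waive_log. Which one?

Premise 1 gives O(~sign_statement).
Premise 10, O(~notify_kin -> sign_statement), contraposes to O(~sign_statement -> notify_kin); with O(~sign_statement) we get O(notify_kin).
Premise 8, O(hold_funds -> ~notify_kin), contraposes to O(notify_kin -> ~hold_funds); with O(notify_kin) we get O(~hold_funds).
Premise 2 is O(waive_policy -> hold_funds); contrapositively O(~hold_funds -> ~waive_policy). Since O(~hold_funds) holds, K gives O(~waive_policy).
Premise 6, O(~escrow_credential -> waive_policy), contraposes to O(~waive_policy -> escrow_credential); with O(~waive_policy) we get O(escrow_credential).
The contrapositive of premise 5 (O(void_entry -> ~escrow_credential)) is O(escrow_credential -> ~void_entry), and O(escrow_credential) is already established, so O(~void_entry).
Premise 7, O(~waive_log -> void_entry), contraposes to O(~void_entry -> waive_log); with O(~void_entry) we get O(waive_log).
So O(waive_log) holds — waive_log is obligatory. None of the other listed options is made obligatory by any chain of premises.

waive_log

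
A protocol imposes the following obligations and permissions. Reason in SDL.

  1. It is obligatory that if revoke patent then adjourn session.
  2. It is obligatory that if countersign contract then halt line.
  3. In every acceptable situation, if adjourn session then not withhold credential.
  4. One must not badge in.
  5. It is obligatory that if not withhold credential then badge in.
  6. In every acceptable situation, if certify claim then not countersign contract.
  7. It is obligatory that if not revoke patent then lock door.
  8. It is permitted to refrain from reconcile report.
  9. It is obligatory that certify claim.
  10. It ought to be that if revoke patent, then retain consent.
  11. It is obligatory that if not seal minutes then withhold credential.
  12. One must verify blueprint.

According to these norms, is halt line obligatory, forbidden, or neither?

Neither

Premise 2 is O(countersign_contract → halt_line), but O(countersign_contract) is not derivable from the premises, so it does not yield O(halt_line).
No premise or chain of K-axiom applications forces O(halt_line), and none forces O(¬halt_line). So halt_line is neither obligatory nor forbidden under these norms.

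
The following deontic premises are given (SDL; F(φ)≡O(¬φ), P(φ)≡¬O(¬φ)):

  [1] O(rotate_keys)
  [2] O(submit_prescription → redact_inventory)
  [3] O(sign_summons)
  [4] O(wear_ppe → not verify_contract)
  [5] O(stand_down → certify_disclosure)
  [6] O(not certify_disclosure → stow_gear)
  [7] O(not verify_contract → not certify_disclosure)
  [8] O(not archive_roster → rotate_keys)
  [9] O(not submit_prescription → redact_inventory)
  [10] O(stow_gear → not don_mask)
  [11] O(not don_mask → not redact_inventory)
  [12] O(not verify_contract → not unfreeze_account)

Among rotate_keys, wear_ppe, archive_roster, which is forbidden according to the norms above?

wear_ppe

Premises 9 and 2 cover both cases: O(not submit_prescription → redact_inventory) and O(submit_prescription → redact_inventory). Since not submit_prescription ∨ submit_prescription is a tautology, O(redact_inventory) follows.
Premise 11 is O(not don_mask → not redact_inventory); contrapositively O(redact_inventory → don_mask). Since O(redact_inventory) holds, K gives O(don_mask).
Premise 10 is O(stow_gear → not don_mask); contrapositively O(don_mask → not stow_gear). Since O(don_mask) holds, K gives O(not stow_gear).
Premise 6, O(not certify_disclosure → stow_gear), contraposes to O(not stow_gear → certify_disclosure); with O(not stow_gear) we get O(certify_disclosure).
The contrapositive of premise 7 (O(not verify_contract → not certify_disclosure)) is O(certify_disclosure → verify_contract), and O(certify_disclosure) is already established, so O(verify_contract).
Premise 4 is O(wear_ppe → not verify_contract); contrapositively O(verify_contract → not wear_ppe). Since O(verify_contract) holds, K gives O(not wear_ppe).
So O(not wear_ppe) holds, i.e. wear_ppe is forbidden. None of the other listed options is forbidden under the premises.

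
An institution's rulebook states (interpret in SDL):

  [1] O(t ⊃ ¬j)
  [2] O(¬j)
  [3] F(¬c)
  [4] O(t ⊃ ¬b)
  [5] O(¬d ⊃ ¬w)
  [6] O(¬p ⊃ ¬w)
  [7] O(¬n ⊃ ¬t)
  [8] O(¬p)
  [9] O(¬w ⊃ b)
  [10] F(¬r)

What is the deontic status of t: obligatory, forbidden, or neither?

Premise 8 gives O(¬p).
With premise 6, O(¬p ⊃ ¬w), the K-axiom yields O(¬w).
With premise 9, O(¬w ⊃ b), the K-axiom yields O(b).
Premise 4 is O(t ⊃ ¬b); contrapositively O(b ⊃ ¬t). Since O(b) holds, K gives O(¬t).
Premises 1, 2, 3, 5, 7, 10 do not contribute to this derivation.
Thus O(¬t), which is F(t): t is forbidden.

Forbidden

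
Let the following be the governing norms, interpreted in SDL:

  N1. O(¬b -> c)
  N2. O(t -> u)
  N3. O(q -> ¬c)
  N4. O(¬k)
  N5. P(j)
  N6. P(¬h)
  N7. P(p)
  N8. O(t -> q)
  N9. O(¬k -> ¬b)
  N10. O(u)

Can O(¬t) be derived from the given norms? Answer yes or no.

Yes

From premise 4 we have O(¬k).
Premise 9 is O(¬k -> ¬b); since O(¬k), deontic closure gives O(¬b).
From O(¬b) and premise 1, O(¬b -> c), we obtain O(c).
Premise 3 is O(q -> ¬c); contrapositively O(c -> ¬q). Since O(c) holds, K gives O(¬q).
Premise 8, O(t -> q), contraposes to O(¬q -> ¬t); with O(¬q) we get O(¬t).
Premises 2, 5, 6, 7, 10 do not contribute to this derivation.
So O(¬t) follows.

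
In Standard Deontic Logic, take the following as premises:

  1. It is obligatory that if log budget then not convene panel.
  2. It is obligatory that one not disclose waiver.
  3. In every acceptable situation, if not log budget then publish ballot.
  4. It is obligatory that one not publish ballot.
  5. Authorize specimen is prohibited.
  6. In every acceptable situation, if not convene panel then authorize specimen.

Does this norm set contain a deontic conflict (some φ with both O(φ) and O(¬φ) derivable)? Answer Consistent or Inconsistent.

Inconsistent

Premise 5, F(authorize_specimen), is equivalent to O(¬authorize_specimen).
The contrapositive of premise 6 (O(¬convene_panel → authorize_specimen)) is O(¬authorize_specimen → convene_panel), and O(¬authorize_specimen) is already established, so O(convene_panel).
The contrapositive of premise 1 (O(log_budget → ¬convene_panel)) is O(convene_panel → ¬log_budget), and O(convene_panel) is already established, so O(¬log_budget).
Applying K to premise 3 (O(¬log_budget → publish_ballot)) and O(¬log_budget) yields O(publish_ballot).
However, premise 4 gives O(¬publish_ballot).
We now have both O(publish_ballot) and O(¬publish_ballot) — publish_ballot is simultaneously obligatory and forbidden, violating the D-axiom.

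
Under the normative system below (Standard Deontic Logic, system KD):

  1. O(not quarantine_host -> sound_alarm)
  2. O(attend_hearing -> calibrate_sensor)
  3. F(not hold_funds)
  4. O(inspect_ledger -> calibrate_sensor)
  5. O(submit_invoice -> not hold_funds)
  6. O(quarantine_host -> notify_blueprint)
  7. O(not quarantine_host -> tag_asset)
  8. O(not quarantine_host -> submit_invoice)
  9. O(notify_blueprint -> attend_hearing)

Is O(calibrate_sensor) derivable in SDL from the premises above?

Yes

Premise 3, F(not hold_funds), is equivalent to O(hold_funds).
The contrapositive of premise 5 (O(submit_invoice -> not hold_funds)) is O(hold_funds -> not submit_invoice), and O(hold_funds) is already established, so O(not submit_invoice).
Premise 8 is O(not quarantine_host -> submit_invoice); contrapositively O(not submit_invoice -> quarantine_host). Since O(not submit_invoice) holds, K gives O(quarantine_host).
From O(quarantine_host) and premise 6, O(quarantine_host -> notify_blueprint), we obtain O(notify_blueprint).
With premise 9, O(notify_blueprint -> attend_hearing), the K-axiom yields O(attend_hearing).
From O(attend_hearing) and premise 2, O(attend_hearing -> calibrate_sensor), we obtain O(calibrate_sensor).
Premises 1, 4, 7 do not contribute to this derivation.
So O(calibrate_sensor) follows.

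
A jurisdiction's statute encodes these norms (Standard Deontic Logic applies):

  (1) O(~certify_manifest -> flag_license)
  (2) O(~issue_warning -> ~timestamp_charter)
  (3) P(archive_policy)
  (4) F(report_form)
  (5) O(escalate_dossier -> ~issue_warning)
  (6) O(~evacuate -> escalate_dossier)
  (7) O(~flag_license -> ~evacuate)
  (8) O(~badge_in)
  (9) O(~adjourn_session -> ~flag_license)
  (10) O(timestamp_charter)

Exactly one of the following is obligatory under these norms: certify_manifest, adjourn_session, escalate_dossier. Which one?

adjourn_session

Premise 10 gives O(timestamp_charter).
Premise 2, O(~issue_warning -> ~timestamp_charter), contraposes to O(timestamp_charter -> issue_warning); with O(timestamp_charter) we get O(issue_warning).
Premise 5 is O(escalate_dossier -> ~issue_warning); contrapositively O(issue_warning -> ~escalate_dossier). Since O(issue_warning) holds, K gives O(~escalate_dossier).
Premise 6, O(~evacuate -> escalate_dossier), contraposes to O(~escalate_dossier -> evacuate); with O(~escalate_dossier) we get O(evacuate).
Premise 7 is O(~flag_license -> ~evacuate); contrapositively O(evacuate -> flag_license). Since O(evacuate) holds, K gives O(flag_license).
Premise 9, O(~adjourn_session -> ~flag_license), contraposes to O(flag_license -> adjourn_session); with O(flag_license) we get O(adjourn_session).
So O(adjourn_session) holds — adjourn_session is obligatory. None of the other listed options is made obligatory by any chain of premises.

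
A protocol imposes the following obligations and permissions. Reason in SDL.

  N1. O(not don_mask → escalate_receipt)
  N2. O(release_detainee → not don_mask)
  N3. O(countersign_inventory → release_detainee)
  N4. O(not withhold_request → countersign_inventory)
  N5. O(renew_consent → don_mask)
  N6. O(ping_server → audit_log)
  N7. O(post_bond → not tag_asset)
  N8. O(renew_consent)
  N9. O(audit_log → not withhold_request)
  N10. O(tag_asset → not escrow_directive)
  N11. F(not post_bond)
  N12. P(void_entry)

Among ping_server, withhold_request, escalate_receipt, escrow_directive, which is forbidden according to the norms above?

Premise 8 states O(renew_consent) outright.
Applying K to premise 5 (O(renew_consent → don_mask)) and O(renew_consent) yields O(don_mask).
The contrapositive of premise 2 (O(release_detainee → not don_mask)) is O(don_mask → not release_detainee), and O(don_mask) is already established, so O(not release_detainee).
Premise 3 is O(countersign_inventory → release_detainee); contrapositively O(not release_detainee → not countersign_inventory). Since O(not release_detainee) holds, K gives O(not countersign_inventory).
The contrapositive of premise 4 (O(not withhold_request → countersign_inventory)) is O(not countersign_inventory → withhold_request), and O(not countersign_inventory) is already established, so O(withhold_request).
The contrapositive of premise 9 (O(audit_log → not withhold_request)) is O(withhold_request → not audit_log), and O(withhold_request) is already established, so O(not audit_log).
Premise 6 is O(ping_server → audit_log); contrapositively O(not audit_log → not ping_server). Since O(not audit_log) holds, K gives O(not ping_server).
So O(not ping_server) holds, i.e. ping_server is forbidden. None of the other listed options is forbidden under the premises.

ping_server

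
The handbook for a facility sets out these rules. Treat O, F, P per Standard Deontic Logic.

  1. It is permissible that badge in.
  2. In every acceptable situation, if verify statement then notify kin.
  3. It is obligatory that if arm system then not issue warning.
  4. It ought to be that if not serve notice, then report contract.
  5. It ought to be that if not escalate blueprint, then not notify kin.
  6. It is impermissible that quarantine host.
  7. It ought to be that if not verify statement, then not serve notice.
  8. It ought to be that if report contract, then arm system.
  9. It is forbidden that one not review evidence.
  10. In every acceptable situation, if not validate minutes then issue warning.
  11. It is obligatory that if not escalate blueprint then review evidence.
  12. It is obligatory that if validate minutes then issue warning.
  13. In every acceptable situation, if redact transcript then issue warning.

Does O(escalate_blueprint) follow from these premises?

By case analysis on validate_minutes: premise 12 gives O(validate_minutes → issue_warning) and premise 10 gives O(¬validate_minutes → issue_warning), so O(issue_warning) either way.
The contrapositive of premise 3 (O(arm_system → ¬issue_warning)) is O(issue_warning → ¬arm_system), and O(issue_warning) is already established, so O(¬arm_system).
Premise 8, O(report_contract → arm_system), contraposes to O(¬arm_system → ¬report_contract); with O(¬arm_system) we get O(¬report_contract).
Premise 4, O(¬serve_notice → report_contract), contraposes to O(¬report_contract → serve_notice); with O(¬report_contract) we get O(serve_notice).
Premise 7 is O(¬verify_statement → ¬serve_notice); contrapositively O(serve_notice → verify_statement). Since O(serve_notice) holds, K gives O(verify_statement).
Premise 2 is O(verify_statement → notify_kin); since O(verify_statement), deontic closure gives O(notify_kin).
The contrapositive of premise 5 (O(¬escalate_blueprint → ¬notify_kin)) is O(notify_kin → escalate_blueprint), and O(notify_kin) is already established, so O(escalate_blueprint).
Premises 1, 6, 9, 11, 13 do not contribute to this derivation.
So O(escalate_blueprint) follows.

Yes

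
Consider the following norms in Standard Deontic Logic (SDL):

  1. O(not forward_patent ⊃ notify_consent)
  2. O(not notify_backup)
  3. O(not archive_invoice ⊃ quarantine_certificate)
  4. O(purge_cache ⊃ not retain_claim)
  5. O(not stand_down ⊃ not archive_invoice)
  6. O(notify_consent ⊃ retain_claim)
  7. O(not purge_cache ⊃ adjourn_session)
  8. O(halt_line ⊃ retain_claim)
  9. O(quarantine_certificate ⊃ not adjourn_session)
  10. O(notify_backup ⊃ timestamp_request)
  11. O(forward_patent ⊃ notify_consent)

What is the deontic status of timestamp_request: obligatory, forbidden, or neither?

Neither

Premise 10 is O(notify_backup ⊃ timestamp_request), but O(notify_backup) is not derivable from the premises, so it does not yield O(timestamp_request).
No premise or chain of K-axiom applications forces O(timestamp_request), and none forces O(not timestamp_request). So timestamp_request is neither obligatory nor forbidden under these norms.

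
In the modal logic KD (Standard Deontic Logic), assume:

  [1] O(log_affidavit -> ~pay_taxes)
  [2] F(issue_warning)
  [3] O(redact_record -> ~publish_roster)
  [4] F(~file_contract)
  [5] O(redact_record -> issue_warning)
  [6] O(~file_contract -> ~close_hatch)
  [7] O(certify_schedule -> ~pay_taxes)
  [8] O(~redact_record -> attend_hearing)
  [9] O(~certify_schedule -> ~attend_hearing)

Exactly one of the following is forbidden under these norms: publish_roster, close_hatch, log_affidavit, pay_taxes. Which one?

F(issue_warning) at premise 2 means O(~issue_warning).
The contrapositive of premise 5 (O(redact_record -> issue_warning)) is O(~issue_warning -> ~redact_record), and O(~issue_warning) is already established, so O(~redact_record).
With premise 8, O(~redact_record -> attend_hearing), the K-axiom yields O(attend_hearing).
The contrapositive of premise 9 (O(~certify_schedule -> ~attend_hearing)) is O(attend_hearing -> certify_schedule), and O(attend_hearing) is already established, so O(certify_schedule).
Premise 7 is O(certify_schedule -> ~pay_taxes); since O(certify_schedule), deontic closure gives O(~pay_taxes).
So O(~pay_taxes) holds, i.e. pay_taxes is forbidden. None of the other listed options is forbidden under the premises.

pay_taxes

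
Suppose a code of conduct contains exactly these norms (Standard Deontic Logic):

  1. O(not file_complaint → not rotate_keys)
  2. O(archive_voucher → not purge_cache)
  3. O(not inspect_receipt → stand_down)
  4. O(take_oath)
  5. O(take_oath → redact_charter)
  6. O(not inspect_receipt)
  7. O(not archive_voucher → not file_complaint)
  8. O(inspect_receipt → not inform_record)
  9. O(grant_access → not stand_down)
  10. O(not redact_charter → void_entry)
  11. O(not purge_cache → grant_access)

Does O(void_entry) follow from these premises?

No

Premise 10 is O(not redact_charter → void_entry), but O(not redact_charter) is not derivable from the premises, so it does not yield O(void_entry).
No other premise forces O(void_entry). An ideal world satisfying every premise can still have void_entry false, so O(void_entry) is not derivable.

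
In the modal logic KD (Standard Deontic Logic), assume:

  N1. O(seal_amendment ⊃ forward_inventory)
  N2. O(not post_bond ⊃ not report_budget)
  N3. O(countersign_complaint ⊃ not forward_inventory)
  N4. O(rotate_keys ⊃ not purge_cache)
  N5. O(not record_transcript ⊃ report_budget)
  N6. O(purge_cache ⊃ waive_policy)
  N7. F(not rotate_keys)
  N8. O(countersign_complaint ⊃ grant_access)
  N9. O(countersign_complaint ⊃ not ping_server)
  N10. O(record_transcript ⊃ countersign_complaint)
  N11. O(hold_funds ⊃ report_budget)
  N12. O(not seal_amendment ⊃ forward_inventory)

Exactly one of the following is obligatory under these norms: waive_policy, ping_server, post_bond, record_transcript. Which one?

post_bond

Premises 1 and 12 cover both cases: O(seal_amendment ⊃ forward_inventory) and O(not seal_amendment ⊃ forward_inventory). Since seal_amendment ∨ not seal_amendment is a tautology, O(forward_inventory) follows.
Premise 3, O(countersign_complaint ⊃ not forward_inventory), contraposes to O(forward_inventory ⊃ not countersign_complaint); with O(forward_inventory) we get O(not countersign_complaint).
The contrapositive of premise 10 (O(record_transcript ⊃ countersign_complaint)) is O(not countersign_complaint ⊃ not record_transcript), and O(not countersign_complaint) is already established, so O(not record_transcript).
From O(not record_transcript) and premise 5, O(not record_transcript ⊃ report_budget), we obtain O(report_budget).
The contrapositive of premise 2 (O(not post_bond ⊃ not report_budget)) is O(report_budget ⊃ post_bond), and O(report_budget) is already established, so O(post_bond).
So O(post_bond) holds — post_bond is obligatory. None of the other listed options is made obligatory by any chain of premises.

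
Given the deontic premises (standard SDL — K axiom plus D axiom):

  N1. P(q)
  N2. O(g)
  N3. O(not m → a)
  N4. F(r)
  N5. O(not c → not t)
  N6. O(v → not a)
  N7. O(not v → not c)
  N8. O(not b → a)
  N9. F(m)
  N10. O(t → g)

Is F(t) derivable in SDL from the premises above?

Premise 9, F(m), is equivalent to O(not m).
With premise 3, O(not m → a), the K-axiom yields O(a).
Premise 6 is O(v → not a); contrapositively O(a → not v). Since O(a) holds, K gives O(not v).
With premise 7, O(not v → not c), the K-axiom yields O(not c).
Applying K to premise 5 (O(not c → not t)) and O(not c) yields O(not t).
Premises 1, 2, 4, 8, 10 do not contribute to this derivation.
So O(not t) holds, i.e. F(t). The claim follows.

Yes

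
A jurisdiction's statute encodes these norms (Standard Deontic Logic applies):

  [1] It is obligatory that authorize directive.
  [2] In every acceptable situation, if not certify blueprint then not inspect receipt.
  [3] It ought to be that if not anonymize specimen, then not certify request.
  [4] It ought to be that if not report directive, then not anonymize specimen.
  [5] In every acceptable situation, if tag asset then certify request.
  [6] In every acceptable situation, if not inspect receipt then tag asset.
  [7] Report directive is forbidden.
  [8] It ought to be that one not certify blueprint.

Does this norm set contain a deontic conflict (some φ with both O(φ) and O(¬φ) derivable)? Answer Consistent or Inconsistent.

F(report_directive) at premise 7 means O(¬report_directive).
With premise 4, O(¬report_directive → ¬anonymize_specimen), the K-axiom yields O(¬anonymize_specimen).
From O(¬anonymize_specimen) and premise 3, O(¬anonymize_specimen → ¬certify_request), we obtain O(¬certify_request).
Premise 5 is O(tag_asset → certify_request); contrapositively O(¬certify_request → ¬tag_asset). Since O(¬certify_request) holds, K gives O(¬tag_asset).
Premise 6, O(¬inspect_receipt → tag_asset), contraposes to O(¬tag_asset → inspect_receipt); with O(¬tag_asset) we get O(inspect_receipt).
The contrapositive of premise 2 (O(¬certify_blueprint → ¬inspect_receipt)) is O(inspect_receipt → certify_blueprint), and O(inspect_receipt) is already established, so O(certify_blueprint).
Yet premise 8 states O(¬certify_blueprint).
We now have both O(certify_blueprint) and O(¬certify_blueprint) — certify_blueprint is simultaneously obligatory and forbidden, violating the D-axiom.

Inconsistent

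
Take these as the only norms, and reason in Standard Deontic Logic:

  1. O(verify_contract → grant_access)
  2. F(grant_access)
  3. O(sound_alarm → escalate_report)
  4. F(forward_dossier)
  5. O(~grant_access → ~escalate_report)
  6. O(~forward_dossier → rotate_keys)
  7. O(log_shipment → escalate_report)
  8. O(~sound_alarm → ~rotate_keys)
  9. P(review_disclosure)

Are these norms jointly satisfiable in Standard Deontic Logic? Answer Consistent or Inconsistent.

Premise 4 is F(forward_dossier), i.e. O(~forward_dossier).
Premise 6 is O(~forward_dossier → rotate_keys); since O(~forward_dossier), deontic closure gives O(rotate_keys).
Premise 8 is O(~sound_alarm → ~rotate_keys); contrapositively O(rotate_keys → sound_alarm). Since O(rotate_keys) holds, K gives O(sound_alarm).
Premise 3 is O(sound_alarm → escalate_report); since O(sound_alarm), deontic closure gives O(escalate_report).
Premise 5 is O(~grant_access → ~escalate_report); contrapositively O(escalate_report → grant_access). Since O(escalate_report) holds, K gives O(grant_access).
However, F(grant_access) at premise 2 amounts to O(~grant_access).
We now have both O(grant_access) and O(~grant_access) — grant_access is simultaneously obligatory and forbidden, violating the D-axiom.

Inconsistent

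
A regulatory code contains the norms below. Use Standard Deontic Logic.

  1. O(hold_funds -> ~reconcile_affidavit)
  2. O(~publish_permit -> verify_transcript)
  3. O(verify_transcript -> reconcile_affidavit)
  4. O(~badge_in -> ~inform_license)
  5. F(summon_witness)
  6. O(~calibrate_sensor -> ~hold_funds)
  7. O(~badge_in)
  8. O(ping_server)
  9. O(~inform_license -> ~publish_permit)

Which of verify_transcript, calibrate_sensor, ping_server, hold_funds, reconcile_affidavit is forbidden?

hold_funds

Premise 7 states O(~badge_in) outright.
Premise 4 is O(~badge_in -> ~inform_license); since O(~badge_in), deontic closure gives O(~inform_license).
From O(~inform_license) and premise 9, O(~inform_license -> ~publish_permit), we obtain O(~publish_permit).
With premise 2, O(~publish_permit -> verify_transcript), the K-axiom yields O(verify_transcript).
Applying K to premise 3 (O(verify_transcript -> reconcile_affidavit)) and O(verify_transcript) yields O(reconcile_affidavit).
Premise 1, O(hold_funds -> ~reconcile_affidavit), contraposes to O(reconcile_affidavit -> ~hold_funds); with O(reconcile_affidavit) we get O(~hold_funds).
So O(~hold_funds) holds, i.e. hold_funds is forbidden. None of the other listed options is forbidden under the premises.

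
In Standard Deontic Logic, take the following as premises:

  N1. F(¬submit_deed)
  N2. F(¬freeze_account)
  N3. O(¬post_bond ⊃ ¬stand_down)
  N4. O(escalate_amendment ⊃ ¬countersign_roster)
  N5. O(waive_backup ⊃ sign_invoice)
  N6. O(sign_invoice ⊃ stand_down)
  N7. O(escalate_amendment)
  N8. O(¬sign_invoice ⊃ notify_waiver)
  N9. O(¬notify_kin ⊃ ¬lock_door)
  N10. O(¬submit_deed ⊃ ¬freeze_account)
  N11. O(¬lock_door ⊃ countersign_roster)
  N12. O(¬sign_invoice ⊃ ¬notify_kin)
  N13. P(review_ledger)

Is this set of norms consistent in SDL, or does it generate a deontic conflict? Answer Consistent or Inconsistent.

Consistent

Premise 10 is O(¬submit_deed ⊃ ¬freeze_account), but O(¬submit_deed) is not derivable from the premises, so it does not yield O(¬freeze_account).
So O(¬freeze_account) is not derivable, and the apparent clash with O(freeze_account) does not arise.
A world satisfying every obligation exists (e.g. countersign_roster=false, escalate_amendment=true, freeze_account=true, lock_door=true, notify_kin=true, notify_waiver=false, post_bond=true, review_ledger=false, sign_invoice=true, stand_down=true, submit_deed=true, waive_backup=false); no atom is both obligatory and forbidden, so the set is consistent.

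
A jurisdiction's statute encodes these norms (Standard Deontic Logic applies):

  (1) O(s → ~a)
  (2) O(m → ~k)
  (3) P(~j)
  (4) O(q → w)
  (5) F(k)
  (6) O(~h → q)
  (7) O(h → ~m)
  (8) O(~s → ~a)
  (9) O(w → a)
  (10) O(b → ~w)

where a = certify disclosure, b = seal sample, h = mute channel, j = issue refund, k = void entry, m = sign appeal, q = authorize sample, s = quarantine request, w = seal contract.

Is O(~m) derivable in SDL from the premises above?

Premises 1 and 8 cover both cases: O(s → ~a) and O(~s → ~a). Since s ∨ ~s is a tautology, O(~a) follows.
Premise 9, O(w → a), contraposes to O(~a → ~w); with O(~a) we get O(~w).
Premise 4 is O(q → w); contrapositively O(~w → ~q). Since O(~w) holds, K gives O(~q).
Premise 6, O(~h → q), contraposes to O(~q → h); with O(~q) we get O(h).
Applying K to premise 7 (O(h → ~m)) and O(h) yields O(~m).
Premises 2, 3, 5, 10 do not contribute to this derivation.
So O(~m) follows.

Yes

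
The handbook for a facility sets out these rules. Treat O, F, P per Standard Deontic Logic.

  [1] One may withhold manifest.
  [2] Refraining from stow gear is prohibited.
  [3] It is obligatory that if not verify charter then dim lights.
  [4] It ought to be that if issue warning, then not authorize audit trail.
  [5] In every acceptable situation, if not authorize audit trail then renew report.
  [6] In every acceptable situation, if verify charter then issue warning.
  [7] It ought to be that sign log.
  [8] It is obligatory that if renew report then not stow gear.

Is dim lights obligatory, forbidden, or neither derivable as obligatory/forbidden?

F(¬stow_gear) at premise 2 means O(stow_gear).
Premise 8, O(renew_report → ¬stow_gear), contraposes to O(stow_gear → ¬renew_report); with O(stow_gear) we get O(¬renew_report).
Premise 5 is O(¬authorize_audit_trail → renew_report); contrapositively O(¬renew_report → authorize_audit_trail). Since O(¬renew_report) holds, K gives O(authorize_audit_trail).
The contrapositive of premise 4 (O(issue_warning → ¬authorize_audit_trail)) is O(authorize_audit_trail → ¬issue_warning), and O(authorize_audit_trail) is already established, so O(¬issue_warning).
Premise 6 is O(verify_charter → issue_warning); contrapositively O(¬issue_warning → ¬verify_charter). Since O(¬issue_warning) holds, K gives O(¬verify_charter).
Premise 3 is O(¬verify_charter → dim_lights); since O(¬verify_charter), deontic closure gives O(dim_lights).
Premises 1, 7 do not contribute to this derivation.
Hence dim_lights is obligatory.

Obligatory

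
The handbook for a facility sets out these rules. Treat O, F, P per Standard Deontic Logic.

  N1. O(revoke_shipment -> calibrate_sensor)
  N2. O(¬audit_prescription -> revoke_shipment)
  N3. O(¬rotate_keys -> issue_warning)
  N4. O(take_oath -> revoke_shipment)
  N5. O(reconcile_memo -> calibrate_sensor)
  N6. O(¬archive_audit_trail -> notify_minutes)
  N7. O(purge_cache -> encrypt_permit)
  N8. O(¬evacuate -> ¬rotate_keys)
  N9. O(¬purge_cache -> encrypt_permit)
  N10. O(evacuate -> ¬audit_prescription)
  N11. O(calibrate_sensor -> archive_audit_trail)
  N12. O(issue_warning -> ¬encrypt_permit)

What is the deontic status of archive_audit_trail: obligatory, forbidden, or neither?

Obligatory

Premises 7 and 9 cover both cases: O(purge_cache -> encrypt_permit) and O(¬purge_cache -> encrypt_permit). Since purge_cache ∨ ¬purge_cache is a tautology, O(encrypt_permit) follows.
Premise 12 is O(issue_warning -> ¬encrypt_permit); contrapositively O(encrypt_permit -> ¬issue_warning). Since O(encrypt_permit) holds, K gives O(¬issue_warning).
Premise 3, O(¬rotate_keys -> issue_warning), contraposes to O(¬issue_warning -> rotate_keys); with O(¬issue_warning) we get O(rotate_keys).
The contrapositive of premise 8 (O(¬evacuate -> ¬rotate_keys)) is O(rotate_keys -> evacuate), and O(rotate_keys) is already established, so O(evacuate).
Applying K to premise 10 (O(evacuate -> ¬audit_prescription)) and O(evacuate) yields O(¬audit_prescription).
Premise 2 is O(¬audit_prescription -> revoke_shipment); since O(¬audit_prescription), deontic closure gives O(revoke_shipment).
Applying K to premise 1 (O(revoke_shipment -> calibrate_sensor)) and O(revoke_shipment) yields O(calibrate_sensor).
Applying K to premise 11 (O(calibrate_sensor -> archive_audit_trail)) and O(calibrate_sensor) yields O(archive_audit_trail).
Premises 4, 5, 6 do not contribute to this derivation.
Hence archive_audit_trail is obligatory.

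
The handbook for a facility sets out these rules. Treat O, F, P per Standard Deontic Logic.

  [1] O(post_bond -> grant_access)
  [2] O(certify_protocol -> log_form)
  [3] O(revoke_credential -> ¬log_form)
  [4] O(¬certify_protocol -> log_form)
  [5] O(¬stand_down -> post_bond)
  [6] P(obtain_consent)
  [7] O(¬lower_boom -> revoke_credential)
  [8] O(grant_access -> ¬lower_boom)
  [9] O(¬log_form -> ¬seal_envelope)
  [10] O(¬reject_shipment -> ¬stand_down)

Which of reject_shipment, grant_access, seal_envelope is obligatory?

Premises 4 and 2 cover both cases: O(¬certify_protocol -> log_form) and O(certify_protocol -> log_form). Since ¬certify_protocol ∨ certify_protocol is a tautology, O(log_form) follows.
The contrapositive of premise 3 (O(revoke_credential -> ¬log_form)) is O(log_form -> ¬revoke_credential), and O(log_form) is already established, so O(¬revoke_credential).
Premise 7, O(¬lower_boom -> revoke_credential), contraposes to O(¬revoke_credential -> lower_boom); with O(¬revoke_credential) we get O(lower_boom).
Premise 8 is O(grant_access -> ¬lower_boom); contrapositively O(lower_boom -> ¬grant_access). Since O(lower_boom) holds, K gives O(¬grant_access).
Premise 1, O(post_bond -> grant_access), contraposes to O(¬grant_access -> ¬post_bond); with O(¬grant_access) we get O(¬post_bond).
Premise 5 is O(¬stand_down -> post_bond); contrapositively O(¬post_bond -> stand_down). Since O(¬post_bond) holds, K gives O(stand_down).
Premise 10 is O(¬reject_shipment -> ¬stand_down); contrapositively O(stand_down -> reject_shipment). Since O(stand_down) holds, K gives O(reject_shipment).
So O(reject_shipment) holds — reject_shipment is obligatory. None of the other listed options is made obligatory by any chain of premises.

reject_shipment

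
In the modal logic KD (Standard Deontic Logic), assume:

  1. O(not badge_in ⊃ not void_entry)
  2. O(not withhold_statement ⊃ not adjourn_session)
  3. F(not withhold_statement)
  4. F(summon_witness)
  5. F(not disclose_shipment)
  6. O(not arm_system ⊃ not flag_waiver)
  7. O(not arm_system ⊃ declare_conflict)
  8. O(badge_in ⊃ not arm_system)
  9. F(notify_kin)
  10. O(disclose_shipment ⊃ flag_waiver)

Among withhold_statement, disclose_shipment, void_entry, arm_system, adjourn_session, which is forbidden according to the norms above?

void_entry

Premise 5 is F(not disclose_shipment), i.e. O(disclose_shipment).
With premise 10, O(disclose_shipment ⊃ flag_waiver), the K-axiom yields O(flag_waiver).
The contrapositive of premise 6 (O(not arm_system ⊃ not flag_waiver)) is O(flag_waiver ⊃ arm_system), and O(flag_waiver) is already established, so O(arm_system).
The contrapositive of premise 8 (O(badge_in ⊃ not arm_system)) is O(arm_system ⊃ not badge_in), and O(arm_system) is already established, so O(not badge_in).
Applying K to premise 1 (O(not badge_in ⊃ not void_entry)) and O(not badge_in) yields O(not void_entry).
So O(not void_entry) holds, i.e. void_entry is forbidden. None of the other listed options is forbidden under the premises.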